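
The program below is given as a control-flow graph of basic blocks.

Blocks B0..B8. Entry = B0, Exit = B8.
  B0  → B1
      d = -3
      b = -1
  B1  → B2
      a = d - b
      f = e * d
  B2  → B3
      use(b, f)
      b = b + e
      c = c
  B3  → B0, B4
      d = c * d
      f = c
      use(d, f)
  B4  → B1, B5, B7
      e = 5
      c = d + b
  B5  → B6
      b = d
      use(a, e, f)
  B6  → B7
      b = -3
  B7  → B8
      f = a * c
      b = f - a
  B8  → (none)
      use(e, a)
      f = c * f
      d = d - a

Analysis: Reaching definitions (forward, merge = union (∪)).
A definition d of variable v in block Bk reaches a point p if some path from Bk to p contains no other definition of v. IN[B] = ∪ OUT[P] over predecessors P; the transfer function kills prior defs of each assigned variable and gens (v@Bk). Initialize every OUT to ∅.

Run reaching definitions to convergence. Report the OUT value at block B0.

Fixpoint table:
  B0:   IN={a@B1, b@B2, c@B2, d@B3, e@B4, f@B3}   OUT={a@B1, b@B0, c@B2, d@B0, e@B4, f@B3}
  B1:   IN={a@B1, b@B0, b@B2, c@B2, c@B4, d@B0, d@B3, e@B4, f@B3}   OUT={a@B1, b@B0, b@B2, c@B2, c@B4, d@B0, d@B3, e@B4, f@B1}
  B2:   IN={a@B1, b@B0, b@B2, c@B2, c@B4, d@B0, d@B3, e@B4, f@B1}   OUT={a@B1, b@B2, c@B2, d@B0, d@B3, e@B4, f@B1}
  B3:   IN={a@B1, b@B2, c@B2, d@B0, d@B3, e@B4, f@B1}   OUT={a@B1, b@B2, c@B2, d@B3, e@B4, f@B3}
  B4:   IN={a@B1, b@B2, c@B2, d@B3, e@B4, f@B3}   OUT={a@B1, b@B2, c@B4, d@B3, e@B4, f@B3}
  B5:   IN={a@B1, b@B2, c@B4, d@B3, e@B4, f@B3}   OUT={a@B1, b@B5, c@B4, d@B3, e@B4, f@B3}
  B6:   IN={a@B1, b@B5, c@B4, d@B3, e@B4, f@B3}   OUT={a@B1, b@B6, c@B4, d@B3, e@B4, f@B3}
  B7:   IN={a@B1, b@B2, b@B6, c@B4, d@B3, e@B4, f@B3}   OUT={a@B1, b@B7, c@B4, d@B3, e@B4, f@B7}
  B8:   IN={a@B1, b@B7, c@B4, d@B3, e@B4, f@B7}   OUT={a@B1, b@B7, c@B4, d@B8, e@B4, f@B8}

Merge at B0 (entry node, so the boundary value {} is joined with the incoming edge(s)): IN[B0] = {} ⊔ OUT[B3] = {a@B1, b@B2, c@B2, d@B3, e@B4, f@B3}
Applying B0's transfer function to that IN value gives OUT[B0] (row B0 above).

Answer: {a@B1, b@B0, c@B2, d@B0, e@B4, f@B3}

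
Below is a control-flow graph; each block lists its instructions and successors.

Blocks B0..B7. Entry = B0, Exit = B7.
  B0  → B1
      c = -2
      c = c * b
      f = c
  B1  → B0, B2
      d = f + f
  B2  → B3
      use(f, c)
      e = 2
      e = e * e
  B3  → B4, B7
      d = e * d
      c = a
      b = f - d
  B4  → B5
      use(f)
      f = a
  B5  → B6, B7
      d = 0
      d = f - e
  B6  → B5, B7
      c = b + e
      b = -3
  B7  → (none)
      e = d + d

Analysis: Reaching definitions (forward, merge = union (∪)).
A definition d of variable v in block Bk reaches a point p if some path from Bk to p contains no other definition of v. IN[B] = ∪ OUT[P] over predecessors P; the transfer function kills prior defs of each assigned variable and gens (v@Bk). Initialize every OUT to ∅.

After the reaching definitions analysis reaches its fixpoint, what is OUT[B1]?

Answer: {c@B0, d@B1, f@B0}

Derivation:
Fixpoint table:
  B0:   IN={c@B0, d@B1, f@B0}   OUT={c@B0, d@B1, f@B0}
  B1:   IN={c@B0, d@B1, f@B0}   OUT={c@B0, d@B1, f@B0}
  B2:   IN={c@B0, d@B1, f@B0}   OUT={c@B0, d@B1, e@B2, f@B0}
  B3:   IN={c@B0, d@B1, e@B2, f@B0}   OUT={b@B3, c@B3, d@B3, e@B2, f@B0}
  B4:   IN={b@B3, c@B3, d@B3, e@B2, f@B0}   OUT={b@B3, c@B3, d@B3, e@B2, f@B4}
  B5:   IN={b@B3, b@B6, c@B3, c@B6, d@B3, d@B5, e@B2, f@B4}   OUT={b@B3, b@B6, c@B3, c@B6, d@B5, e@B2, f@B4}
  B6:   IN={b@B3, b@B6, c@B3, c@B6, d@B5, e@B2, f@B4}   OUT={b@B6, c@B6, d@B5, e@B2, f@B4}
  B7:   IN={b@B3, b@B6, c@B3, c@B6, d@B3, d@B5, e@B2, f@B0, f@B4}   OUT={b@B3, b@B6, c@B3, c@B6, d@B3, d@B5, e@B7, f@B0, f@B4}

Merge at B1: IN[B1] = OUT[B0] = {c@B0, d@B1, f@B0}
Applying B1's transfer function to that IN value gives OUT[B1] (row B1 above).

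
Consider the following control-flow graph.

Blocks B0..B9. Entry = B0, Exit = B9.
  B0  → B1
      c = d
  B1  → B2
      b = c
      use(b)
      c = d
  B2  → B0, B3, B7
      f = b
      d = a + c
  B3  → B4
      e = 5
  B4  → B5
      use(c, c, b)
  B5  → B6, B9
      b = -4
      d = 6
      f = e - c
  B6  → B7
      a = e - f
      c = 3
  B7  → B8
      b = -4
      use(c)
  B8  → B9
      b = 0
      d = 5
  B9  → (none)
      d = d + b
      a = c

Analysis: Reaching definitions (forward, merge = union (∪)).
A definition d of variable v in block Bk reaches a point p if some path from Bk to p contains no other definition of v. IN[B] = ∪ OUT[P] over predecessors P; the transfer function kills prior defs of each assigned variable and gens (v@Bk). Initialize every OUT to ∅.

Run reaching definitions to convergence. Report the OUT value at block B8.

Converged values:
  B0: | IN={b@B1, c@B1, d@B2, f@B2} | OUT={b@B1, c@B0, d@B2, f@B2}
  B1: | IN={b@B1, c@B0, d@B2, f@B2} | OUT={b@B1, c@B1, d@B2, f@B2}
  B2: | IN={b@B1, c@B1, d@B2, f@B2} | OUT={b@B1, c@B1, d@B2, f@B2}
  B3: | IN={b@B1, c@B1, d@B2, f@B2} | OUT={b@B1, c@B1, d@B2, e@B3, f@B2}
  B4: | IN={b@B1, c@B1, d@B2, e@B3, f@B2} | OUT={b@B1, c@B1, d@B2, e@B3, f@B2}
  B5: | IN={b@B1, c@B1, d@B2, e@B3, f@B2} | OUT={b@B5, c@B1, d@B5, e@B3, f@B5}
  B6: | IN={b@B5, c@B1, d@B5, e@B3, f@B5} | OUT={a@B6, b@B5, c@B6, d@B5, e@B3, f@B5}
  B7: | IN={a@B6, b@B1, b@B5, c@B1, c@B6, d@B2, d@B5, e@B3, f@B2, f@B5} | OUT={a@B6, b@B7, c@B1, c@B6, d@B2, d@B5, e@B3, f@B2, f@B5}
  B8: | IN={a@B6, b@B7, c@B1, c@B6, d@B2, d@B5, e@B3, f@B2, f@B5} | OUT={a@B6, b@B8, c@B1, c@B6, d@B8, e@B3, f@B2, f@B5}
  B9: | IN={a@B6, b@B5, b@B8, c@B1, c@B6, d@B5, d@B8, e@B3, f@B2, f@B5} | OUT={a@B9, b@B5, b@B8, c@B1, c@B6, d@B9, e@B3, f@B2, f@B5}

Merge at B8: IN[B8] = OUT[B7] = {a@B6, b@B7, c@B1, c@B6, d@B2, d@B5, e@B3, f@B2, f@B5}
Applying B8's transfer function to that IN value gives OUT[B8] (row B8 above).

Answer: {a@B6, b@B8, c@B1, c@B6, d@B8, e@B3, f@B2, f@B5}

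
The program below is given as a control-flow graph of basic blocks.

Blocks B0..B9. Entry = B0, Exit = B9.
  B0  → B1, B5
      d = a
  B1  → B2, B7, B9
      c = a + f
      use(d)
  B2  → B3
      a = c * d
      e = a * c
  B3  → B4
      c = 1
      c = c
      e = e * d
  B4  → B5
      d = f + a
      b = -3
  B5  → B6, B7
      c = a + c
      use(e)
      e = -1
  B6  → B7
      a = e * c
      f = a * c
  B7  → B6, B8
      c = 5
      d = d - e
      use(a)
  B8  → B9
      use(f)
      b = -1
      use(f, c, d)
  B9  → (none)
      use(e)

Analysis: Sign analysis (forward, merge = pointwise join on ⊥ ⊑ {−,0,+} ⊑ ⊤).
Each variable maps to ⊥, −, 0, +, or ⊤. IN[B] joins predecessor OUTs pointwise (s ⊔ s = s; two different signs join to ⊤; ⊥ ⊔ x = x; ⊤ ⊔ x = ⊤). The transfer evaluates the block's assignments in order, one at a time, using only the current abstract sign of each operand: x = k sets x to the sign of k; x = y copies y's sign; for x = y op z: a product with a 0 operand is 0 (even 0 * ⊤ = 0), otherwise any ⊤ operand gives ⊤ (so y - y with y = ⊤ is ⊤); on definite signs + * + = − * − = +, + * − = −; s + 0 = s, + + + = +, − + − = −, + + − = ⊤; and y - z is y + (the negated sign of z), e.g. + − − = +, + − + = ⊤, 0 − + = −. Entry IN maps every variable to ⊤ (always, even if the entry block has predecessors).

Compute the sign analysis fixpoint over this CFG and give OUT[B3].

Fixpoint table:
  B0: | IN=(all ⊤) | OUT=(all ⊤)
  B1: | IN=(all ⊤) | OUT=(all ⊤)
  B2: | IN=(all ⊤) | OUT=(all ⊤)
  B3: | IN=(all ⊤) | OUT={c:+; rest ⊤}
  B4: | IN={c:+; rest ⊤} | OUT={b:-, c:+; rest ⊤}
  B5: | IN=(all ⊤) | OUT={e:-; rest ⊤}
  B6: | IN=(all ⊤) | OUT=(all ⊤)
  B7: | IN=(all ⊤) | OUT={c:+; rest ⊤}
  B8: | IN={c:+; rest ⊤} | OUT={b:-, c:+; rest ⊤}
  B9: | IN=(all ⊤) | OUT=(all ⊤)

Merge at B3: IN[B3] = OUT[B2] = {a: ⊤, b: ⊤, c: ⊤, d: ⊤, e: ⊤, f: ⊤}
Applying B3's transfer function to that IN value gives OUT[B3] (row B3 above).

Answer: {a: ⊤, b: ⊤, c: +, d: ⊤, e: ⊤, f: ⊤}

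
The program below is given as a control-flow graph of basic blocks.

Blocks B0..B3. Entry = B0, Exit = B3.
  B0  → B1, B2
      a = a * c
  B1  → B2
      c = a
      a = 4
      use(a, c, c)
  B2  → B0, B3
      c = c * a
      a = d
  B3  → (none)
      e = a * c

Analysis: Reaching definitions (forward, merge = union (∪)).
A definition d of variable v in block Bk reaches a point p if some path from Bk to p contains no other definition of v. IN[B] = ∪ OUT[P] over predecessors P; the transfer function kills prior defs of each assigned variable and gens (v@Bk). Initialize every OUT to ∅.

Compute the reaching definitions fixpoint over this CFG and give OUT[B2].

Converged values:
  B0: | IN={a@B2, c@B2} | OUT={a@B0, c@B2}
  B1: | IN={a@B0, c@B2} | OUT={a@B1, c@B1}
  B2: | IN={a@B0, a@B1, c@B1, c@B2} | OUT={a@B2, c@B2}
  B3: | IN={a@B2, c@B2} | OUT={a@B2, c@B2, e@B3}

Merge at B2: IN[B2] = OUT[B0] ⊔ OUT[B1] = {a@B0, a@B1, c@B1, c@B2}
Applying B2's transfer function to that IN value gives OUT[B2] (row B2 above).

Answer: {a@B2, c@B2}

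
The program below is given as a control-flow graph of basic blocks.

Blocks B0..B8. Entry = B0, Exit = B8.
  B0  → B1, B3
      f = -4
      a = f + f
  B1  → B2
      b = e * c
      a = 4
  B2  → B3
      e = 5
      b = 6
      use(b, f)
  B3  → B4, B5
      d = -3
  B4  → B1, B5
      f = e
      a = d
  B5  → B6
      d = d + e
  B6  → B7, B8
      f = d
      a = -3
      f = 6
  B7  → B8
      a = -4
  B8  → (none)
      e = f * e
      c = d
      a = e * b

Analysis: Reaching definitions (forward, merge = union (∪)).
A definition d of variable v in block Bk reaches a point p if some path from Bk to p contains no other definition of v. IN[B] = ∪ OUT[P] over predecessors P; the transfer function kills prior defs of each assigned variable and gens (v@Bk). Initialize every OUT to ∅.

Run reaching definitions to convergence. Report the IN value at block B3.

Answer: {a@B0, a@B1, b@B2, d@B3, e@B2, f@B0, f@B4}

Working:
Fixpoint table:
  B0:  IN={}  OUT={a@B0, f@B0}
  B1:  IN={a@B0, a@B4, b@B2, d@B3, e@B2, f@B0, f@B4}  OUT={a@B1, b@B1, d@B3, e@B2, f@B0, f@B4}
  B2:  IN={a@B1, b@B1, d@B3, e@B2, f@B0, f@B4}  OUT={a@B1, b@B2, d@B3, e@B2, f@B0, f@B4}
  B3:  IN={a@B0, a@B1, b@B2, d@B3, e@B2, f@B0, f@B4}  OUT={a@B0, a@B1, b@B2, d@B3, e@B2, f@B0, f@B4}
  B4:  IN={a@B0, a@B1, b@B2, d@B3, e@B2, f@B0, f@B4}  OUT={a@B4, b@B2, d@B3, e@B2, f@B4}
  B5:  IN={a@B0, a@B1, a@B4, b@B2, d@B3, e@B2, f@B0, f@B4}  OUT={a@B0, a@B1, a@B4, b@B2, d@B5, e@B2, f@B0, f@B4}
  B6:  IN={a@B0, a@B1, a@B4, b@B2, d@B5, e@B2, f@B0, f@B4}  OUT={a@B6, b@B2, d@B5, e@B2, f@B6}
  B7:  IN={a@B6, b@B2, d@B5, e@B2, f@B6}  OUT={a@B7, b@B2, d@B5, e@B2, f@B6}
  B8:  IN={a@B6, a@B7, b@B2, d@B5, e@B2, f@B6}  OUT={a@B8, b@B2, c@B8, d@B5, e@B8, f@B6}

Merge at B3: IN[B3] = OUT[B0] ⊔ OUT[B2] = {a@B0, a@B1, b@B2, d@B3, e@B2, f@B0, f@B4}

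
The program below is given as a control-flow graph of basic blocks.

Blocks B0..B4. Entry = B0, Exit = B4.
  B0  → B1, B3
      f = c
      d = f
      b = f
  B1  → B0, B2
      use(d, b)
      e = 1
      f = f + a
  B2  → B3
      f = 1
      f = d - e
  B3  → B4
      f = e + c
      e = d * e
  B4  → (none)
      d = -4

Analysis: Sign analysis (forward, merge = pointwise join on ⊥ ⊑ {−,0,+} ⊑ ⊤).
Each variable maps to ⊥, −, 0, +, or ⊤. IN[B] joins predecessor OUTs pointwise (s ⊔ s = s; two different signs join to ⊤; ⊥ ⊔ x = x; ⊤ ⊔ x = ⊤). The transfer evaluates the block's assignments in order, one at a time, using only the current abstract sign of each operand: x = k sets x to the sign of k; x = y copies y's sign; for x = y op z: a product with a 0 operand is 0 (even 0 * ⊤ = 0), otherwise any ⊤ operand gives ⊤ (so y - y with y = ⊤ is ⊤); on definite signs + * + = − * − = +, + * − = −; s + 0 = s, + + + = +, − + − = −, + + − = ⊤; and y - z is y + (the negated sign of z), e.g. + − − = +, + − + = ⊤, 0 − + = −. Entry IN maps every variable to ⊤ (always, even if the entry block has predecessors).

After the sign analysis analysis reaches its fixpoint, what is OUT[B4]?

Answer: {a: ⊤, b: ⊤, c: ⊤, d: -, e: ⊤, f: ⊤}

Derivation:
Per-block solution:
  B0: | IN=(all ⊤) | OUT=(all ⊤)
  B1: | IN=(all ⊤) | OUT={e:+; rest ⊤}
  B2: | IN={e:+; rest ⊤} | OUT={e:+; rest ⊤}
  B3: | IN=(all ⊤) | OUT=(all ⊤)
  B4: | IN=(all ⊤) | OUT={d:-; rest ⊤}

Merge at B4: IN[B4] = OUT[B3] = {a: ⊤, b: ⊤, c: ⊤, d: ⊤, e: ⊤, f: ⊤}
Applying B4's transfer function to that IN value gives OUT[B4] (row B4 above).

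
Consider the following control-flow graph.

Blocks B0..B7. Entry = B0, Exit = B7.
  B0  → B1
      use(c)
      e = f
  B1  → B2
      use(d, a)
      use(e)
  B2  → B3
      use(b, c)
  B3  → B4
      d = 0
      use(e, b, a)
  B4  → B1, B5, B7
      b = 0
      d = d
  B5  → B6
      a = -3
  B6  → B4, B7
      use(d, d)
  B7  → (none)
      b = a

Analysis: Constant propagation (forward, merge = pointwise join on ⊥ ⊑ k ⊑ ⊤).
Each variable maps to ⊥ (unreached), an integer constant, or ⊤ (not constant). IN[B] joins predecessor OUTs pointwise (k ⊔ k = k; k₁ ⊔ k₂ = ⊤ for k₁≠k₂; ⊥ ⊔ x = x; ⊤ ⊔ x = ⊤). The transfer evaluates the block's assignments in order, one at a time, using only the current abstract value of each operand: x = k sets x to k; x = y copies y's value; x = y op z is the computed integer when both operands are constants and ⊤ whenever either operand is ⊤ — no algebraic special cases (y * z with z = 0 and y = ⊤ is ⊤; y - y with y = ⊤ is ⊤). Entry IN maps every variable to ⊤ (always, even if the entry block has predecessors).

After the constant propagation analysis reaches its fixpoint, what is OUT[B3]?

Answer: {a: ⊤, b: ⊤, c: ⊤, d: 0, e: ⊤, f: ⊤}

Trace:
Fixpoint table:
  B0:  IN=(all ⊤)  OUT=(all ⊤)
  B1:  IN=(all ⊤)  OUT=(all ⊤)
  B2:  IN=(all ⊤)  OUT=(all ⊤)
  B3:  IN=(all ⊤)  OUT={d:0; rest ⊤}
  B4:  IN={d:0; rest ⊤}  OUT={b:0, d:0; rest ⊤}
  B5:  IN={b:0, d:0; rest ⊤}  OUT={a:-3, b:0, d:0; rest ⊤}
  B6:  IN={a:-3, b:0, d:0; rest ⊤}  OUT={a:-3, b:0, d:0; rest ⊤}
  B7:  IN={b:0, d:0; rest ⊤}  OUT={d:0; rest ⊤}

Merge at B3: IN[B3] = OUT[B2] = {a: ⊤, b: ⊤, c: ⊤, d: ⊤, e: ⊤, f: ⊤}
Applying B3's transfer function to that IN value gives OUT[B3] (row B3 above).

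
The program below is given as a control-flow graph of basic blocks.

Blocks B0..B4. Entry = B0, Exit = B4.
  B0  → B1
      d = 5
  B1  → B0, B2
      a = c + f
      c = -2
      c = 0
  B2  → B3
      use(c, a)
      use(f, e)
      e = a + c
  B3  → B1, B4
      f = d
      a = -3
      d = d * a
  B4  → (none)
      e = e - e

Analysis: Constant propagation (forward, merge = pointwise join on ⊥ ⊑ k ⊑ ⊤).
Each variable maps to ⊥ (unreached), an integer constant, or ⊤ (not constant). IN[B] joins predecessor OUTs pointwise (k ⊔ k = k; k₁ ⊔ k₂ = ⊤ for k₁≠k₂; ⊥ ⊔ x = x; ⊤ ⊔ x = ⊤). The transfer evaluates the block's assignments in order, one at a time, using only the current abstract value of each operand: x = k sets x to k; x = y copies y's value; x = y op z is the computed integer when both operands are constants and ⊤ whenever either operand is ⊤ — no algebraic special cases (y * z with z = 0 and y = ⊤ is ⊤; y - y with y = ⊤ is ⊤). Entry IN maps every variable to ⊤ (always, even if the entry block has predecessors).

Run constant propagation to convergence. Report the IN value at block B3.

Answer: {a: ⊤, b: ⊤, c: 0, d: ⊤, e: ⊤, f: ⊤}

Derivation:
Fixpoint table:
  B0: | IN=(all ⊤) | OUT={d:5; rest ⊤}
  B1: | IN=(all ⊤) | OUT={c:0; rest ⊤}
  B2: | IN={c:0; rest ⊤} | OUT={c:0; rest ⊤}
  B3: | IN={c:0; rest ⊤} | OUT={a:-3, c:0; rest ⊤}
  B4: | IN={a:-3, c:0; rest ⊤} | OUT={a:-3, c:0; rest ⊤}

Merge at B3: IN[B3] = OUT[B2] = {a: ⊤, b: ⊤, c: 0, d: ⊤, e: ⊤, f: ⊤}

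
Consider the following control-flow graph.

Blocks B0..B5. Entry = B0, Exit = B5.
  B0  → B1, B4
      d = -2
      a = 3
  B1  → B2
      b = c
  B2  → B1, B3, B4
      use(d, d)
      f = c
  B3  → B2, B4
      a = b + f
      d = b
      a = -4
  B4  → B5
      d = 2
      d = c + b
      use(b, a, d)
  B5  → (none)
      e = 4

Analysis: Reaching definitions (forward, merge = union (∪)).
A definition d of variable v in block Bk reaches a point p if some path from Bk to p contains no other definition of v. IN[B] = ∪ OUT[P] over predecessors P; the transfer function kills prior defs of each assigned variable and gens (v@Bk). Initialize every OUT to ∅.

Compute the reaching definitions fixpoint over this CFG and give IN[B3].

Answer: {a@B0, a@B3, b@B1, d@B0, d@B3, f@B2}

Working:
Converged values:
  B0: | IN={} | OUT={a@B0, d@B0}
  B1: | IN={a@B0, a@B3, b@B1, d@B0, d@B3, f@B2} | OUT={a@B0, a@B3, b@B1, d@B0, d@B3, f@B2}
  B2: | IN={a@B0, a@B3, b@B1, d@B0, d@B3, f@B2} | OUT={a@B0, a@B3, b@B1, d@B0, d@B3, f@B2}
  B3: | IN={a@B0, a@B3, b@B1, d@B0, d@B3, f@B2} | OUT={a@B3, b@B1, d@B3, f@B2}
  B4: | IN={a@B0, a@B3, b@B1, d@B0, d@B3, f@B2} | OUT={a@B0, a@B3, b@B1, d@B4, f@B2}
  B5: | IN={a@B0, a@B3, b@B1, d@B4, f@B2} | OUT={a@B0, a@B3, b@B1, d@B4, e@B5, f@B2}

Merge at B3: IN[B3] = OUT[B2] = {a@B0, a@B3, b@B1, d@B0, d@B3, f@B2}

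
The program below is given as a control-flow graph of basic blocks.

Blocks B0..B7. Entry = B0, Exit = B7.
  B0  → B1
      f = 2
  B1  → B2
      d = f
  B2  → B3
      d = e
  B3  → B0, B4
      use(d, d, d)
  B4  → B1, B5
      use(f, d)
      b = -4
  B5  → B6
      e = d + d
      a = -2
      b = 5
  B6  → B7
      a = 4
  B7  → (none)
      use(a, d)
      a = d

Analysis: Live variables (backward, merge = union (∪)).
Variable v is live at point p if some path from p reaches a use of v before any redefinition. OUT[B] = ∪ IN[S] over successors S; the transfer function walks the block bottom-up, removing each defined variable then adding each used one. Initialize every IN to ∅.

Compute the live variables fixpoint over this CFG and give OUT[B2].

Converged values:
  B0:   IN={e}   OUT={e, f}
  B1:   IN={e, f}   OUT={e, f}
  B2:   IN={e, f}   OUT={d, e, f}
  B3:   IN={d, e, f}   OUT={d, e, f}
  B4:   IN={d, e, f}   OUT={d, e, f}
  B5:   IN={d}   OUT={d}
  B6:   IN={d}   OUT={a, d}
  B7:   IN={a, d}   OUT={}

Merge at B2: OUT[B2] = IN[B3] = {d, e, f}

Answer: {d, e, f}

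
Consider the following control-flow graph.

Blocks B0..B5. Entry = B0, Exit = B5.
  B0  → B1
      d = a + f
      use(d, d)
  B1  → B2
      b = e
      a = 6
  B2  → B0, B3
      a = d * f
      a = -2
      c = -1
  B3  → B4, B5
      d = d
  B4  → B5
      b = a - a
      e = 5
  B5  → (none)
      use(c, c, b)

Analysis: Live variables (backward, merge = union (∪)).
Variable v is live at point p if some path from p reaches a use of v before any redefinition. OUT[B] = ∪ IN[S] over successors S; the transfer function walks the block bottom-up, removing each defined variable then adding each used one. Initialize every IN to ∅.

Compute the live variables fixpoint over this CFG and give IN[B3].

Answer: {a, b, c, d}

Trace:
Converged values:
  B0:  IN={a, e, f}  OUT={d, e, f}
  B1:  IN={d, e, f}  OUT={b, d, e, f}
  B2:  IN={b, d, e, f}  OUT={a, b, c, d, e, f}
  B3:  IN={a, b, c, d}  OUT={a, b, c}
  B4:  IN={a, c}  OUT={b, c}
  B5:  IN={b, c}  OUT={}

Merge at B3: OUT[B3] = IN[B4] ⊔ IN[B5] = {a, b, c}
Applying B3's transfer function to that OUT value gives IN[B3] (row B3 above).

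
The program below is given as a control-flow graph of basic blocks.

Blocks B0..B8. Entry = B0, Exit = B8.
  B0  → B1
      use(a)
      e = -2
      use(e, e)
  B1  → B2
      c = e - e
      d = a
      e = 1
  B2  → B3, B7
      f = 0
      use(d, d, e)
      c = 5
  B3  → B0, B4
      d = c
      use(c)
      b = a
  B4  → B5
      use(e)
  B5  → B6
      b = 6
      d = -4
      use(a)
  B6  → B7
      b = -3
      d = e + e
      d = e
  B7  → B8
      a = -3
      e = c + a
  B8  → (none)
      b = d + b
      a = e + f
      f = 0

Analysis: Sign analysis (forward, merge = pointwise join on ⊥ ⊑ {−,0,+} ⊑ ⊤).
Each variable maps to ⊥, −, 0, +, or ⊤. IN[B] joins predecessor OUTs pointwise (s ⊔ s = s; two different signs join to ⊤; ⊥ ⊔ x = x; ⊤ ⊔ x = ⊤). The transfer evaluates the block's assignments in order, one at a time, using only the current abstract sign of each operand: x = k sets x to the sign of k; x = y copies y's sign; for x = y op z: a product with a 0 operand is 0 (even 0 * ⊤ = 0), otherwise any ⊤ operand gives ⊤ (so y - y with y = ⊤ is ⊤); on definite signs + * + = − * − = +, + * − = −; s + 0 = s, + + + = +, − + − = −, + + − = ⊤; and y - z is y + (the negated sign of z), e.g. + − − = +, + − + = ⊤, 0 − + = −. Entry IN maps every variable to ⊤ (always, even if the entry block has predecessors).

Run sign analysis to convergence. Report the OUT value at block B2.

Answer: {a: ⊤, b: ⊤, c: +, d: ⊤, e: +, f: 0}

Working:
Fixpoint table:
  B0:   IN=(all ⊤)   OUT={e:-; rest ⊤}
  B1:   IN={e:-; rest ⊤}   OUT={e:+; rest ⊤}
  B2:   IN={e:+; rest ⊤}   OUT={c:+, e:+, f:0; rest ⊤}
  B3:   IN={c:+, e:+, f:0; rest ⊤}   OUT={c:+, d:+, e:+, f:0; rest ⊤}
  B4:   IN={c:+, d:+, e:+, f:0; rest ⊤}   OUT={c:+, d:+, e:+, f:0; rest ⊤}
  B5:   IN={c:+, d:+, e:+, f:0; rest ⊤}   OUT={b:+, c:+, d:-, e:+, f:0; rest ⊤}
  B6:   IN={b:+, c:+, d:-, e:+, f:0; rest ⊤}   OUT={b:-, c:+, d:+, e:+, f:0; rest ⊤}
  B7:   IN={c:+, e:+, f:0; rest ⊤}   OUT={a:-, c:+, f:0; rest ⊤}
  B8:   IN={a:-, c:+, f:0; rest ⊤}   OUT={c:+, f:0; rest ⊤}

Merge at B2: IN[B2] = OUT[B1] = {a: ⊤, b: ⊤, c: ⊤, d: ⊤, e: +, f: ⊤}
Applying B2's transfer function to that IN value gives OUT[B2] (row B2 above).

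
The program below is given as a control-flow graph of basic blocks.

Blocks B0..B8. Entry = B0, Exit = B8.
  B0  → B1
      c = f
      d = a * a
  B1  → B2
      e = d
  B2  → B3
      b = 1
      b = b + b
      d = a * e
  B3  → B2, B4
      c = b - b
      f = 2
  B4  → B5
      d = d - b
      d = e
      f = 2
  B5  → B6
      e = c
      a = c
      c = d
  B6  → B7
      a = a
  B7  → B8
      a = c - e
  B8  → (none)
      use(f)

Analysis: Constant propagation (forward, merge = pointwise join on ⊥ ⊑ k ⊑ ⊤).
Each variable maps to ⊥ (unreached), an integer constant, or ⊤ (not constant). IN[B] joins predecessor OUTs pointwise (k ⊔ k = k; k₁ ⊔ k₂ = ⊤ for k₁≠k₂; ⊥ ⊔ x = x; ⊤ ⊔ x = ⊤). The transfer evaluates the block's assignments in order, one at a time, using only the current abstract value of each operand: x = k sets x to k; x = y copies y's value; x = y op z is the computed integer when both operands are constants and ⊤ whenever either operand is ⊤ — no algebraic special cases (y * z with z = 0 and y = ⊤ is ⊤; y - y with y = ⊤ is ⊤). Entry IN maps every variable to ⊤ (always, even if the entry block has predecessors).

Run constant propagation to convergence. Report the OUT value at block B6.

Fixpoint table:
  B0:   IN=(all ⊤)   OUT=(all ⊤)
  B1:   IN=(all ⊤)   OUT=(all ⊤)
  B2:   IN=(all ⊤)   OUT={b:2; rest ⊤}
  B3:   IN={b:2; rest ⊤}   OUT={b:2, c:0, f:2; rest ⊤}
  B4:   IN={b:2, c:0, f:2; rest ⊤}   OUT={b:2, c:0, f:2; rest ⊤}
  B5:   IN={b:2, c:0, f:2; rest ⊤}   OUT={a:0, b:2, e:0, f:2; rest ⊤}
  B6:   IN={a:0, b:2, e:0, f:2; rest ⊤}   OUT={a:0, b:2, e:0, f:2; rest ⊤}
  B7:   IN={a:0, b:2, e:0, f:2; rest ⊤}   OUT={b:2, e:0, f:2; rest ⊤}
  B8:   IN={b:2, e:0, f:2; rest ⊤}   OUT={b:2, e:0, f:2; rest ⊤}

Merge at B6: IN[B6] = OUT[B5] = {a: 0, b: 2, c: ⊤, d: ⊤, e: 0, f: 2}
Applying B6's transfer function to that IN value gives OUT[B6] (row B6 above).

Answer: {a: 0, b: 2, c: ⊤, d: ⊤, e: 0, f: 2}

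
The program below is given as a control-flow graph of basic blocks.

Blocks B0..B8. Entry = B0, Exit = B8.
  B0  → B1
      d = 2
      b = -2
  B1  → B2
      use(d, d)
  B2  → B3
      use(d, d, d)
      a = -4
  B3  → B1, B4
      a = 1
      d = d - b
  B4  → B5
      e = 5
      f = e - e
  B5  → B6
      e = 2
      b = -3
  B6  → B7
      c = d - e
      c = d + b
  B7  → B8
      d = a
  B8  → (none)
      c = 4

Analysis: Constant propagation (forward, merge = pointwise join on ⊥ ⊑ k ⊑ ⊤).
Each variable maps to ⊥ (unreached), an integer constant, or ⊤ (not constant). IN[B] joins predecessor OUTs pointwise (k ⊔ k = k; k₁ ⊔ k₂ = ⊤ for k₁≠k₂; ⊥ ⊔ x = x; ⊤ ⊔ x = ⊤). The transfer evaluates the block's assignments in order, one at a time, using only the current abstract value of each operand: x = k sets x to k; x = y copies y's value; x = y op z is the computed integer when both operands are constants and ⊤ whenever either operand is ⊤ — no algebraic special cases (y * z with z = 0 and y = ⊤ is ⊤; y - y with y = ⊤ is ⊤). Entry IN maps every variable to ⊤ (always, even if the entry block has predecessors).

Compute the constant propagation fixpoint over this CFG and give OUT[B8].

Answer: {a: 1, b: -3, c: 4, d: 1, e: 2, f: 0}

Working:
Per-block solution:
  B0:  IN=(all ⊤)  OUT={b:-2, d:2; rest ⊤}
  B1:  IN={b:-2; rest ⊤}  OUT={b:-2; rest ⊤}
  B2:  IN={b:-2; rest ⊤}  OUT={a:-4, b:-2; rest ⊤}
  B3:  IN={a:-4, b:-2; rest ⊤}  OUT={a:1, b:-2; rest ⊤}
  B4:  IN={a:1, b:-2; rest ⊤}  OUT={a:1, b:-2, e:5, f:0; rest ⊤}
  B5:  IN={a:1, b:-2, e:5, f:0; rest ⊤}  OUT={a:1, b:-3, e:2, f:0; rest ⊤}
  B6:  IN={a:1, b:-3, e:2, f:0; rest ⊤}  OUT={a:1, b:-3, e:2, f:0; rest ⊤}
  B7:  IN={a:1, b:-3, e:2, f:0; rest ⊤}  OUT={a:1, b:-3, d:1, e:2, f:0; rest ⊤}
  B8:  IN={a:1, b:-3, d:1, e:2, f:0; rest ⊤}  OUT={a:1, b:-3, c:4, d:1, e:2, f:0; rest ⊤}

Merge at B8: IN[B8] = OUT[B7] = {a: 1, b: -3, c: ⊤, d: 1, e: 2, f: 0}
Applying B8's transfer function to that IN value gives OUT[B8] (row B8 above).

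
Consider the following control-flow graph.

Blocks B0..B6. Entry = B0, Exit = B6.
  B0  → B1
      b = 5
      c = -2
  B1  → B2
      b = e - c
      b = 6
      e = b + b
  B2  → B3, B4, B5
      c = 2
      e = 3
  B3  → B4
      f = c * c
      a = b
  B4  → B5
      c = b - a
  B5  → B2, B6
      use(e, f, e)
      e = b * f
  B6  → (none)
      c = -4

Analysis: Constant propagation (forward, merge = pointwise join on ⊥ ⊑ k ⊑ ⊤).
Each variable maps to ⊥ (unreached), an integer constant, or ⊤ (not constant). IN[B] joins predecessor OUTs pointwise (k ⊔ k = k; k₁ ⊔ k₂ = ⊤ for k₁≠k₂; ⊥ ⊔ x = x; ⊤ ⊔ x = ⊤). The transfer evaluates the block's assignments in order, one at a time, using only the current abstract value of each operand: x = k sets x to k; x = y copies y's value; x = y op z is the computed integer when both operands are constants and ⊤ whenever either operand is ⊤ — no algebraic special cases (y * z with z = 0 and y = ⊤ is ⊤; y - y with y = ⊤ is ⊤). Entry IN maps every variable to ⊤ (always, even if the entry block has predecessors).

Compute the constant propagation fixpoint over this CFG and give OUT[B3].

Answer: {a: 6, b: 6, c: 2, d: ⊤, e: 3, f: 4}

Working:
Fixpoint table:
  B0: | IN=(all ⊤) | OUT={b:5, c:-2; rest ⊤}
  B1: | IN={b:5, c:-2; rest ⊤} | OUT={b:6, c:-2, e:12; rest ⊤}
  B2: | IN={b:6; rest ⊤} | OUT={b:6, c:2, e:3; rest ⊤}
  B3: | IN={b:6, c:2, e:3; rest ⊤} | OUT={a:6, b:6, c:2, e:3, f:4; rest ⊤}
  B4: | IN={b:6, c:2, e:3; rest ⊤} | OUT={b:6, e:3; rest ⊤}
  B5: | IN={b:6, e:3; rest ⊤} | OUT={b:6; rest ⊤}
  B6: | IN={b:6; rest ⊤} | OUT={b:6, c:-4; rest ⊤}

Merge at B3: IN[B3] = OUT[B2] = {a: ⊤, b: 6, c: 2, d: ⊤, e: 3, f: ⊤}
Applying B3's transfer function to that IN value gives OUT[B3] (row B3 above).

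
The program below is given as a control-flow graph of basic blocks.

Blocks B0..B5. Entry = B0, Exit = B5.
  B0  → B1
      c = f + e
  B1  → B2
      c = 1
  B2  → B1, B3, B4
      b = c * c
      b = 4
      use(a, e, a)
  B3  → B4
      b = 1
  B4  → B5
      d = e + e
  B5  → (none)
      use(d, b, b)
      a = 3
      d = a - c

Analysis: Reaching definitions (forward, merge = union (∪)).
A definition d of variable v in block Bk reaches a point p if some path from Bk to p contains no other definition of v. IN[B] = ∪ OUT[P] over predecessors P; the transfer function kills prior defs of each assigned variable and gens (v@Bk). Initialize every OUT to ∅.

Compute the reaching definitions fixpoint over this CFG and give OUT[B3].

Fixpoint table:
  B0:   IN={}   OUT={c@B0}
  B1:   IN={b@B2, c@B0, c@B1}   OUT={b@B2, c@B1}
  B2:   IN={b@B2, c@B1}   OUT={b@B2, c@B1}
  B3:   IN={b@B2, c@B1}   OUT={b@B3, c@B1}
  B4:   IN={b@B2, b@B3, c@B1}   OUT={b@B2, b@B3, c@B1, d@B4}
  B5:   IN={b@B2, b@B3, c@B1, d@B4}   OUT={a@B5, b@B2, b@B3, c@B1, d@B5}

Merge at B3: IN[B3] = OUT[B2] = {b@B2, c@B1}
Applying B3's transfer function to that IN value gives OUT[B3] (row B3 above).

Answer: {b@B3, c@B1}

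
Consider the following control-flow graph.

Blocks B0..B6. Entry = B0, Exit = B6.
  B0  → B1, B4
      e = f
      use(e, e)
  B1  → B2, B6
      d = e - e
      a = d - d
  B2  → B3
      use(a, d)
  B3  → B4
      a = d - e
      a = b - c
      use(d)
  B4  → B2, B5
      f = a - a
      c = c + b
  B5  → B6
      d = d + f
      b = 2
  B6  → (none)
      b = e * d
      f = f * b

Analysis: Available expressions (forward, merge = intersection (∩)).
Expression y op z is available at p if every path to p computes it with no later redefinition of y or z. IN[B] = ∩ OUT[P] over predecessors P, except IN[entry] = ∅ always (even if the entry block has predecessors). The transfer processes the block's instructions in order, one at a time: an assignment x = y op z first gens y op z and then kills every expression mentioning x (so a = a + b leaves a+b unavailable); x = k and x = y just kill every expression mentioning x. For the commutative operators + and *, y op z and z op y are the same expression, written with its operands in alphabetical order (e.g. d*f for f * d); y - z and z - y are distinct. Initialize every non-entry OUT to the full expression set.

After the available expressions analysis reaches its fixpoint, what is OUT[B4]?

Fixpoint table:
  B0: | IN={} | OUT={}
  B1: | IN={} | OUT={d-d, e-e}
  B2: | IN={} | OUT={}
  B3: | IN={} | OUT={b-c, d-e}
  B4: | IN={} | OUT={a-a}
  B5: | IN={a-a} | OUT={a-a}
  B6: | IN={} | OUT={d*e}

Merge at B4: IN[B4] = OUT[B0] ∩ OUT[B3] = {}
Applying B4's transfer function to that IN value gives OUT[B4] (row B4 above).

Answer: {a-a}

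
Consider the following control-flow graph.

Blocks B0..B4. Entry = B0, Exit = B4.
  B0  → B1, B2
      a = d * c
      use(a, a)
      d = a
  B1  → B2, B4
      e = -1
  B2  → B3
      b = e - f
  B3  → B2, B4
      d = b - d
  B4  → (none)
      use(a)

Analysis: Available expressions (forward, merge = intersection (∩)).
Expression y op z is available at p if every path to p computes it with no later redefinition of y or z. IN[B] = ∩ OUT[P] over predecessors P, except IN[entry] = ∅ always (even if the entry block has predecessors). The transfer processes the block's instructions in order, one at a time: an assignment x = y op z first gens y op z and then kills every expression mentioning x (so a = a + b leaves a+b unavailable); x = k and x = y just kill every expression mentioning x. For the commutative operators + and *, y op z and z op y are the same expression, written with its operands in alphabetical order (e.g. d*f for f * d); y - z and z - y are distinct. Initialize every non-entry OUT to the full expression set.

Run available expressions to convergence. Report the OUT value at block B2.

Answer: {e-f}

Working:
Per-block solution:
  B0:  IN={}  OUT={}
  B1:  IN={}  OUT={}
  B2:  IN={}  OUT={e-f}
  B3:  IN={e-f}  OUT={e-f}
  B4:  IN={}  OUT={}

Merge at B2: IN[B2] = OUT[B0] ∩ OUT[B1] ∩ OUT[B3] = {}
Applying B2's transfer function to that IN value gives OUT[B2] (row B2 above).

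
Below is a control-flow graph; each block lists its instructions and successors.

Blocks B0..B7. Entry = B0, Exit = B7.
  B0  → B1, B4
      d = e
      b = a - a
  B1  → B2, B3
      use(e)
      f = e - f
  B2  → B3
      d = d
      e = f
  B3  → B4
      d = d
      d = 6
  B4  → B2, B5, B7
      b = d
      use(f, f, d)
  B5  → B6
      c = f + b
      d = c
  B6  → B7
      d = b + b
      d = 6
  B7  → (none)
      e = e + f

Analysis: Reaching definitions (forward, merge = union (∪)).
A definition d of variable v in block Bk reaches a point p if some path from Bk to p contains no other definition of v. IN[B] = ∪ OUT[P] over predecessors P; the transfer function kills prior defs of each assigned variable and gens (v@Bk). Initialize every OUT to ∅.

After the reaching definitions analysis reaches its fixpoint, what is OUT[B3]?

Answer: {b@B0, b@B4, d@B3, e@B2, f@B1}

Working:
Per-block solution:
  B0:  IN={}  OUT={b@B0, d@B0}
  B1:  IN={b@B0, d@B0}  OUT={b@B0, d@B0, f@B1}
  B2:  IN={b@B0, b@B4, d@B0, d@B3, e@B2, f@B1}  OUT={b@B0, b@B4, d@B2, e@B2, f@B1}
  B3:  IN={b@B0, b@B4, d@B0, d@B2, e@B2, f@B1}  OUT={b@B0, b@B4, d@B3, e@B2, f@B1}
  B4:  IN={b@B0, b@B4, d@B0, d@B3, e@B2, f@B1}  OUT={b@B4, d@B0, d@B3, e@B2, f@B1}
  B5:  IN={b@B4, d@B0, d@B3, e@B2, f@B1}  OUT={b@B4, c@B5, d@B5, e@B2, f@B1}
  B6:  IN={b@B4, c@B5, d@B5, e@B2, f@B1}  OUT={b@B4, c@B5, d@B6, e@B2, f@B1}
  B7:  IN={b@B4, c@B5, d@B0, d@B3, d@B6, e@B2, f@B1}  OUT={b@B4, c@B5, d@B0, d@B3, d@B6, e@B7, f@B1}

Merge at B3: IN[B3] = OUT[B1] ⊔ OUT[B2] = {b@B0, b@B4, d@B0, d@B2, e@B2, f@B1}
Applying B3's transfer function to that IN value gives OUT[B3] (row B3 above).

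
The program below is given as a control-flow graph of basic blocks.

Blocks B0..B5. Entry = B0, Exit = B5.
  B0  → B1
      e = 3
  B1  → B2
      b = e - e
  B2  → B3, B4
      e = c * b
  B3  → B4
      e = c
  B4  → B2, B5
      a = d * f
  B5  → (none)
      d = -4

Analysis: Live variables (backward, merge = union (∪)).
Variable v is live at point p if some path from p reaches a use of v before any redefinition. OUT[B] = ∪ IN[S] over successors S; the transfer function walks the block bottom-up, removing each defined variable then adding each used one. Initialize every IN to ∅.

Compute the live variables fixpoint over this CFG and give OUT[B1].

Per-block solution:
  B0:  IN={c, d, f}  OUT={c, d, e, f}
  B1:  IN={c, d, e, f}  OUT={b, c, d, f}
  B2:  IN={b, c, d, f}  OUT={b, c, d, f}
  B3:  IN={b, c, d, f}  OUT={b, c, d, f}
  B4:  IN={b, c, d, f}  OUT={b, c, d, f}
  B5:  IN={}  OUT={}

Merge at B1: OUT[B1] = IN[B2] = {b, c, d, f}

Answer: {b, c, d, f}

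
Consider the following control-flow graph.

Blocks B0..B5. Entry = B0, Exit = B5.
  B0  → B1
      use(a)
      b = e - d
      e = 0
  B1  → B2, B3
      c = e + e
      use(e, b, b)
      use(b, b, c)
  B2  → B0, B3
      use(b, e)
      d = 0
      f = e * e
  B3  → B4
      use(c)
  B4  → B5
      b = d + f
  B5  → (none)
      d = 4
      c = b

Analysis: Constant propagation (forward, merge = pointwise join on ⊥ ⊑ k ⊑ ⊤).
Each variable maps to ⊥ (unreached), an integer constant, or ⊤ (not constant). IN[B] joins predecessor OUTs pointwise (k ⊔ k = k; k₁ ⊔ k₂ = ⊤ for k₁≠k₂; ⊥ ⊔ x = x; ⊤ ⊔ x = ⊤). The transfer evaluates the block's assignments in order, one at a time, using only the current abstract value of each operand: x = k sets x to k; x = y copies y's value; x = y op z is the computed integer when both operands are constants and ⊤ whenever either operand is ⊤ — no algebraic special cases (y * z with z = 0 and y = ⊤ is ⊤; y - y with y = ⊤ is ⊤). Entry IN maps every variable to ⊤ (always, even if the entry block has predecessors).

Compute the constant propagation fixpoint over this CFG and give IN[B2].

Fixpoint table:
  B0:  IN=(all ⊤)  OUT={e:0; rest ⊤}
  B1:  IN={e:0; rest ⊤}  OUT={c:0, e:0; rest ⊤}
  B2:  IN={c:0, e:0; rest ⊤}  OUT={c:0, d:0, e:0, f:0; rest ⊤}
  B3:  IN={c:0, e:0; rest ⊤}  OUT={c:0, e:0; rest ⊤}
  B4:  IN={c:0, e:0; rest ⊤}  OUT={c:0, e:0; rest ⊤}
  B5:  IN={c:0, e:0; rest ⊤}  OUT={d:4, e:0; rest ⊤}

Merge at B2: IN[B2] = OUT[B1] = {a: ⊤, b: ⊤, c: 0, d: ⊤, e: 0, f: ⊤}

Answer: {a: ⊤, b: ⊤, c: 0, d: ⊤, e: 0, f: ⊤}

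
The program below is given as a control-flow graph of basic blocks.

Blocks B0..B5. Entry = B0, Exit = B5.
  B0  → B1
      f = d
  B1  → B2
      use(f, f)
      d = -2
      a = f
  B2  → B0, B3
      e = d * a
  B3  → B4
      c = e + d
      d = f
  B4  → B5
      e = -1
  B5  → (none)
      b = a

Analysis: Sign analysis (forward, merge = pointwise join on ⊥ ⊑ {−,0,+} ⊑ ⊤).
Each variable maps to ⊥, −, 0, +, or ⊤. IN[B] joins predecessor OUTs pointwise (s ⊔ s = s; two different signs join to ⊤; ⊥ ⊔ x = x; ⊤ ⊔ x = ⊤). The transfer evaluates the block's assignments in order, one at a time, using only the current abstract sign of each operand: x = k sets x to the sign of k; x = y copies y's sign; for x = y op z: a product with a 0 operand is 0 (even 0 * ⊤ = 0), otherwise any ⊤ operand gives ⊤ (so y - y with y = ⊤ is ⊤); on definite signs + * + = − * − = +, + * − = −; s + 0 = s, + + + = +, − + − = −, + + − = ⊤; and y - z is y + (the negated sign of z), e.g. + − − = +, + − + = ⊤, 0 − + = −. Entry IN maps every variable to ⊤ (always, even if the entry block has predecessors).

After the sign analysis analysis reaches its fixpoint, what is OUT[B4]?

Answer: {a: ⊤, b: ⊤, c: ⊤, d: ⊤, e: -, f: ⊤}

Working:
Fixpoint table:
  B0:  IN=(all ⊤)  OUT=(all ⊤)
  B1:  IN=(all ⊤)  OUT={d:-; rest ⊤}
  B2:  IN={d:-; rest ⊤}  OUT={d:-; rest ⊤}
  B3:  IN={d:-; rest ⊤}  OUT=(all ⊤)
  B4:  IN=(all ⊤)  OUT={e:-; rest ⊤}
  B5:  IN={e:-; rest ⊤}  OUT={e:-; rest ⊤}

Merge at B4: IN[B4] = OUT[B3] = {a: ⊤, b: ⊤, c: ⊤, d: ⊤, e: ⊤, f: ⊤}
Applying B4's transfer function to that IN value gives OUT[B4] (row B4 above).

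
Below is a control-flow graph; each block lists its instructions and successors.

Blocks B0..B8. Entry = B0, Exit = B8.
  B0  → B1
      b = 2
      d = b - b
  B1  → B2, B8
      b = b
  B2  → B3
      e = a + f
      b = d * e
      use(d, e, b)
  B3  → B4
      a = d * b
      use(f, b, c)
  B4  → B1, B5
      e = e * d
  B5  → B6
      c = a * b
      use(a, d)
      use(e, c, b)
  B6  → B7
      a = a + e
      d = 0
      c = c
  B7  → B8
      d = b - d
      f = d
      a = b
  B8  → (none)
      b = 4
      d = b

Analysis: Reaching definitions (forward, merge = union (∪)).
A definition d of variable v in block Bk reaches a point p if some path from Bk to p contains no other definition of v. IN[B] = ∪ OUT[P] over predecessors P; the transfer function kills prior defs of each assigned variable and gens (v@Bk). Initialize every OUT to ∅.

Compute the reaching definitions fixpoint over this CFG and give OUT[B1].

Fixpoint table:
  B0: | IN={} | OUT={b@B0, d@B0}
  B1: | IN={a@B3, b@B0, b@B2, d@B0, e@B4} | OUT={a@B3, b@B1, d@B0, e@B4}
  B2: | IN={a@B3, b@B1, d@B0, e@B4} | OUT={a@B3, b@B2, d@B0, e@B2}
  B3: | IN={a@B3, b@B2, d@B0, e@B2} | OUT={a@B3, b@B2, d@B0, e@B2}
  B4: | IN={a@B3, b@B2, d@B0, e@B2} | OUT={a@B3, b@B2, d@B0, e@B4}
  B5: | IN={a@B3, b@B2, d@B0, e@B4} | OUT={a@B3, b@B2, c@B5, d@B0, e@B4}
  B6: | IN={a@B3, b@B2, c@B5, d@B0, e@B4} | OUT={a@B6, b@B2, c@B6, d@B6, e@B4}
  B7: | IN={a@B6, b@B2, c@B6, d@B6, e@B4} | OUT={a@B7, b@B2, c@B6, d@B7, e@B4, f@B7}
  B8: | IN={a@B3, a@B7, b@B1, b@B2, c@B6, d@B0, d@B7, e@B4, f@B7} | OUT={a@B3, a@B7, b@B8, c@B6, d@B8, e@B4, f@B7}

Merge at B1: IN[B1] = OUT[B0] ⊔ OUT[B4] = {a@B3, b@B0, b@B2, d@B0, e@B4}
Applying B1's transfer function to that IN value gives OUT[B1] (row B1 above).

Answer: {a@B3, b@B1, d@B0, e@B4}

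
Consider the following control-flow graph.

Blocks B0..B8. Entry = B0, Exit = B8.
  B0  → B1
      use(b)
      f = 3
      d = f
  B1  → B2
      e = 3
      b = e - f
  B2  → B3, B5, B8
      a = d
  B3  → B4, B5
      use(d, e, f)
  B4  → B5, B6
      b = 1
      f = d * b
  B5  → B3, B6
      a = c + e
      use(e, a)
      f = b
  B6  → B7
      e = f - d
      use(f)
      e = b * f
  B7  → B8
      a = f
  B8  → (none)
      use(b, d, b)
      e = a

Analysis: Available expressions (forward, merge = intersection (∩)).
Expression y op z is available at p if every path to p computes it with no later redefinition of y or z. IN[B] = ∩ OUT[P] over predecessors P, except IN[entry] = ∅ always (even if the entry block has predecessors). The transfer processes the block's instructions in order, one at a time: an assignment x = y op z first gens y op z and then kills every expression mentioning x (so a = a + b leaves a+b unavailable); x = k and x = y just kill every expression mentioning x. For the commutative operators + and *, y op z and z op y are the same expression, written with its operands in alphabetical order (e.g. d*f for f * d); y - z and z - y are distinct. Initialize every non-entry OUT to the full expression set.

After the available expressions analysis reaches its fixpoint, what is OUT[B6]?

Per-block solution:
  B0:   IN={}   OUT={}
  B1:   IN={}   OUT={e-f}
  B2:   IN={e-f}   OUT={e-f}
  B3:   IN={}   OUT={}
  B4:   IN={}   OUT={b*d}
  B5:   IN={}   OUT={c+e}
  B6:   IN={}   OUT={b*f, f-d}
  B7:   IN={b*f, f-d}   OUT={b*f, f-d}
  B8:   IN={}   OUT={}

Merge at B6: IN[B6] = OUT[B4] ∩ OUT[B5] = {}
Applying B6's transfer function to that IN value gives OUT[B6] (row B6 above).

Answer: {b*f, f-d}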